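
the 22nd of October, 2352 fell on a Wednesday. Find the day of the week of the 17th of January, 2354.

Sunday

October 22, 2352 → October 22, 2353: 365 days.
October 2353: 31 − 22 = 9 days remain.
Then November (30), December (31): 30 + 31 = 61 days.
January 1–17, 2354: 17 days.
Residual: 87 days.
Total: 452 days.
452 mod 7 = 4, so 4 days after Wednesday is Sunday.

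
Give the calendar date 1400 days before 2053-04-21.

2049-06-21

Count 1400 days before April 21, 2053:
Day-of-year of June 21, 2049: 172.
Day-of-year of April 21, 2053: 111.
2049 has 365 days, so 365 − 172 = 193 days remain in 2049.
Full years: 2050: 365; 2051: 365; 2052: 366. Sum = 1096.
Total: 193 + 1096 + 111 = 1400 days.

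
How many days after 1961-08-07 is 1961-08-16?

9

Within August 1961: 16 − 7 = 9 days.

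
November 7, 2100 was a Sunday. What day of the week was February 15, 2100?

Count forward from the earlier date (February 15, 2100) to the later (November 7, 2100):
February 2100: 28 − 15 = 13 days remain (2100 is not a leap year (divisible by 100 but not 400), so February has 28 days).
Then March (31), April (30), May (31), June (30), July (31), August (31), September (30), October (31): 31 + 30 + 31 + 30 + 31 + 31 + 30 + 31 = 245 days.
November 1–7, 2100: 7 days.
Total: 13 + 245 + 7 = 265 days.
265 mod 7 = 6, so 6 days before Sunday is Monday.

Monday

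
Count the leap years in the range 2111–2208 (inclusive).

Years divisible by 4: 2112, 2116, …, 2208 — 25 in all.
Of these, 2200 is divisible by 100 but not 400, so not leap.
Leap years: 25 − 1 = 24.

24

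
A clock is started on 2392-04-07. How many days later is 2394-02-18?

682

Day-of-year of April 7, 2392: 98.
Day-of-year of February 18, 2394: 49.
2392 has 366 days, so 366 − 98 = 268 days remain in 2392.
Full years: 2393: 365. Sum = 365.
Total: 268 + 365 + 49 = 682 days.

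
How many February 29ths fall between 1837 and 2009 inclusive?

Years divisible by 4: 1840, 1844, …, 2008 — 43 in all.
Of these, 1900 is divisible by 100 but not 400, so not leap.
2000 is divisible by 400, so still leap.
Leap years: 43 − 1 = 42.

42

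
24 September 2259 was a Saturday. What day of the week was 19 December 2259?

September 2259: 30 − 24 = 6 days remain.
Then October (31), November (30): 31 + 30 = 61 days.
December 1–19, 2259: 19 days.
Total: 6 + 61 + 19 = 86 days.
86 mod 7 = 2, so 2 days after Saturday is Monday.

Monday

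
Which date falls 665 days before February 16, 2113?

April 23, 2111

Count 665 days before February 16, 2113:
April 2111: 30 − 23 = 7 days remain.
Then 21 full months totalling 642 days.
February 1–16, 2113: 16 days (2113 is not a leap year).
Total: 7 + 642 + 16 = 665 days.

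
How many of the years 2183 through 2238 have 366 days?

13

Years divisible by 4: 2184, 2188, …, 2236 — 14 in all.
Of these, 2200 is divisible by 100 but not 400, so not leap.
Leap years: 14 − 1 = 13.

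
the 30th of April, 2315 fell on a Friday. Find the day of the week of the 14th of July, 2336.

Tuesday

Day-of-year of April 30, 2315: 120.
Day-of-year of July 14, 2336: 196.
2315 has 365 days, so 365 − 120 = 245 days remain in 2315.
Full years 2316–2335: 15 common + 5 leap = 15×365 + 5×366 = 7305 days.
Total: 245 + 7305 + 196 = 7746 days.
7746 mod 7 = 4, so 4 days after Friday is Tuesday.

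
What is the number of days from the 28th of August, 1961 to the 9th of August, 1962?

August 1961: 31 − 28 = 3 days remain.
Then 11 full months totalling 334 days.
August 1–9, 1962: 9 days.
Total: 3 + 334 + 9 = 346 days.

346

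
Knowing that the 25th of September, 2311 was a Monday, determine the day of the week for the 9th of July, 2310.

Count forward from the earlier date (July 9, 2310) to the later (September 25, 2311):
July 9, 2310 → July 9, 2311: 365 days.
July 2311: 31 − 9 = 22 days remain.
Then August (31): 31 days.
September 1–25, 2311: 25 days.
Residual: 78 days.
Total: 443 days.
443 mod 7 = 2, so 2 days before Monday is Saturday.

Saturday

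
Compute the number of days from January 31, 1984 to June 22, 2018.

12561

Day-of-year of January 31, 1984: 31.
Day-of-year of June 22, 2018: 173.
1984 has 366 days, so 366 − 31 = 335 days remain in 1984.
Full years 1985–2017: 25 common + 8 leap = 25×365 + 8×366 = 12053 days.
Total: 335 + 12053 + 173 = 12561 days.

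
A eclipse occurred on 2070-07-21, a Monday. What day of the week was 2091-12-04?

Tuesday

From July 21, 2070 to July 21, 2091: 21 years, of which 5 contain a Feb 29 — 16×365 + 5×366 = 7670 days.
July 2091: 31 − 21 = 10 days remain.
Then August (31), September (30), October (31), November (30): 31 + 30 + 31 + 30 = 122 days.
December 1–4, 2091: 4 days.
Residual: 136 days.
Total: 7806 days.
7806 mod 7 = 1, so 1 day after Monday is Tuesday.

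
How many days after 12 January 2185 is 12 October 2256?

Day-of-year of January 12, 2185: 12.
Day-of-year of October 12, 2256: 286.
2185 has 365 days, so 365 − 12 = 353 days remain in 2185.
Full years 2186–2255: 54 common + 16 leap = 54×365 + 16×366 = 25566 days.
Total: 353 + 25566 + 286 = 26205 days.

26205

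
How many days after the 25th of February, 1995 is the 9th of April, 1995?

February 1995: 28 − 25 = 3 days remain (1995 is not a leap year, so February has 28 days).
Then March (31): 31 days.
April 1–9, 1995: 9 days.
Total: 3 + 31 + 9 = 43 days.

43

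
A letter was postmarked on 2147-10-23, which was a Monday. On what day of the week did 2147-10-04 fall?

Count forward from the earlier date (October 4, 2147) to the later (October 23, 2147):
Within October 2147: 23 − 4 = 19 days.
19 mod 7 = 5, so 5 days before Monday is Wednesday.

Wednesday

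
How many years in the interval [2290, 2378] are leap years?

21

Years divisible by 4: 2292, 2296, …, 2376 — 22 in all.
Of these, 2300 is divisible by 100 but not 400, so not leap.
Leap years: 22 − 1 = 21.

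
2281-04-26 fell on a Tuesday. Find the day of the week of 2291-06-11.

Day-of-year of April 26, 2281: 116.
Day-of-year of June 11, 2291: 162.
2281 has 365 days, so 365 − 116 = 249 days remain in 2281.
Full years 2282–2290: 7 common + 2 leap = 7×365 + 2×366 = 3287 days.
Total: 249 + 3287 + 162 = 3698 days.
3698 mod 7 = 2, so 2 days after Tuesday is Thursday.

Thursday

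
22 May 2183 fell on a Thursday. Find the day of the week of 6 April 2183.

Sunday

Count forward from the earlier date (April 6, 2183) to the later (May 22, 2183):
April 2183: 30 − 6 = 24 days remain.
May 1–22, 2183: 22 days.
Total: 24 + 22 = 46 days.
46 mod 7 = 4, so 4 days before Thursday is Sunday.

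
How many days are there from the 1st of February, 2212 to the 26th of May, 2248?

Day-of-year of February 1, 2212: 32.
Day-of-year of May 26, 2248: 147.
2212 has 366 days, so 366 − 32 = 334 days remain in 2212.
Full years 2213–2247: 27 common + 8 leap = 27×365 + 8×366 = 12783 days.
Total: 334 + 12783 + 147 = 13264 days.

13264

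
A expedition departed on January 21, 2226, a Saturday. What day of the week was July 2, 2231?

Saturday

January 21, 2226 → January 21, 2227: 365 days.
January 21, 2227 → January 21, 2228: 365 days.
January 21, 2228 → January 21, 2229: 366 days (2228 is a leap year).
January 21, 2229 → January 21, 2230: 365 days.
January 21, 2230 → January 21, 2231: 365 days.
January 2231: 31 − 21 = 10 days remain.
Then February 2231 (28), March (31), April (30), May (31), June (30): 28 + 31 + 30 + 31 + 30 = 150 days.
July 1–2, 2231: 2 days.
Residual: 162 days.
Total: 1988 days.
1988 is a multiple of 7, so July 2, 2231 falls on the same weekday: Saturday.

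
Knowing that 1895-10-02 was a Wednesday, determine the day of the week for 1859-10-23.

Sunday

Count forward from the earlier date (October 23, 1859) to the later (October 2, 1895):
Day-of-year of October 23, 1859: 296.
Day-of-year of October 2, 1895: 275.
1859 has 365 days, so 365 − 296 = 69 days remain in 1859.
Full years 1860–1894: 26 common + 9 leap = 26×365 + 9×366 = 12784 days.
Total: 69 + 12784 + 275 = 13128 days.
13128 mod 7 = 3, so 3 days before Wednesday is Sunday.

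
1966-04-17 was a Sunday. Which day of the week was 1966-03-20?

Count forward from the earlier date (March 20, 1966) to the later (April 17, 1966):
March 1966: 31 − 20 = 11 days remain.
April 1–17, 1966: 17 days.
Total: 11 + 17 = 28 days.
28 is a multiple of 7, so 1966-03-20 falls on the same weekday: Sunday.

Sunday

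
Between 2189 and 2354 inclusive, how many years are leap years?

Years divisible by 4: 2192, 2196, …, 2352 — 41 in all.
Of these, 2200, 2300 are divisible by 100 but not 400, so not leap.
Leap years: 41 − 2 = 39.

39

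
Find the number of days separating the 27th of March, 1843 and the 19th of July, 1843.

March 1843: 31 − 27 = 4 days remain.
Then April (30), May (31), June (30): 30 + 31 + 30 = 91 days.
July 1–19, 1843: 19 days.
Total: 4 + 91 + 19 = 114 days.

114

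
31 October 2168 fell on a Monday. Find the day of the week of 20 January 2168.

Count forward from the earlier date (January 20, 2168) to the later (October 31, 2168):
January 2168: 31 − 20 = 11 days remain.
Then February 2168 (29), March (31), April (30), May (31), June (30), July (31), August (31), September (30): 29 + 31 + 30 + 31 + 30 + 31 + 31 + 30 = 243 days.
October 1–31, 2168: 31 days.
Total: 11 + 243 + 31 = 285 days.
285 mod 7 = 5, so 5 days before Monday is Wednesday.

Wednesday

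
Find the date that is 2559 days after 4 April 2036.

7 April 2043

Count 2559 days after April 4, 2036:
From April 4, 2036 to April 4, 2043: 7 years, of which 1 contains a Feb 29 — 6×365 + 1×366 = 2556 days.
Within April 2043: 7 − 4 = 3 days.
Total: 2559 days.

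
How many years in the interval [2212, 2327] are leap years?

Years divisible by 4: 2212, 2216, …, 2324 — 29 in all.
Of these, 2300 is divisible by 100 but not 400, so not leap.
Leap years: 29 − 1 = 28.

28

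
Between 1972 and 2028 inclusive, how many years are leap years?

Years divisible by 4: 1972, 1976, …, 2028 — 15 in all.
2000 is divisible by 400, so still leap.
No century exceptions apply. Count: 15.

15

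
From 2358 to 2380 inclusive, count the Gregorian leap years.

Years divisible by 4 in [2358, 2380]: 2360, 2364, 2368, 2372, 2376, 2380.
No century exceptions apply. Count: 6.

6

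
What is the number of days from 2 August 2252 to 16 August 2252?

Within August 2252: 16 − 2 = 14 days.

14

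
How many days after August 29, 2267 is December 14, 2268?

473

Day-of-year of August 29, 2267: 241.
Day-of-year of December 14, 2268: 349.
2267 has 365 days, so 365 − 241 = 124 days remain in 2267.
Total: 124 + 349 = 473 days.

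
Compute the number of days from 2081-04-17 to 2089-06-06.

From April 17, 2081 to April 17, 2089: 8 years, of which 2 contain a Feb 29 — 6×365 + 2×366 = 2922 days.
April 2089: 30 − 17 = 13 days remain.
Then May (31): 31 days.
June 1–6, 2089: 6 days.
Residual: 50 days.
Total: 2972 days.

2972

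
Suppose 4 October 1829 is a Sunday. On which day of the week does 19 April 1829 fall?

Count forward from the earlier date (April 19, 1829) to the later (October 4, 1829):
April 1829: 30 − 19 = 11 days remain.
Then May (31), June (30), July (31), August (31), September (30): 31 + 30 + 31 + 31 + 30 = 153 days.
October 1–4, 1829: 4 days.
Total: 11 + 153 + 4 = 168 days.
168 is a multiple of 7, so 19 April 1829 falls on the same weekday: Sunday.

Sunday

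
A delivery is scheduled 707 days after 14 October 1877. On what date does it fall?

21 September 1879

Count 707 days after October 14, 1877:
October 1877: 31 − 14 = 17 days remain.
Then 22 full months totalling 669 days.
September 1–21, 1879: 21 days.
Total: 17 + 669 + 21 = 707 days.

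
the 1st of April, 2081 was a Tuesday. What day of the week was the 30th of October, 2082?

Friday

Day-of-year of April 1, 2081: 91.
Day-of-year of October 30, 2082: 303.
2081 has 365 days, so 365 − 91 = 274 days remain in 2081.
Total: 274 + 303 = 577 days.
577 mod 7 = 3, so 3 days after Tuesday is Friday.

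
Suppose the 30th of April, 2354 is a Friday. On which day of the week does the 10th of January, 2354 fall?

Sunday

Count forward from the earlier date (January 10, 2354) to the later (April 30, 2354):
January 2354: 31 − 10 = 21 days remain.
Then February 2354 (28), March (31): 28 + 31 = 59 days.
April 1–30, 2354: 30 days.
Total: 21 + 59 + 30 = 110 days.
110 mod 7 = 5, so 5 days before Friday is Sunday.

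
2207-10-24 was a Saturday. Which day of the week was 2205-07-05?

Count forward from the earlier date (July 5, 2205) to the later (October 24, 2207):
Day-of-year of July 5, 2205: 186.
Day-of-year of October 24, 2207: 297.
2205 has 365 days, so 365 − 186 = 179 days remain in 2205.
Full years: 2206: 365. Sum = 365.
Total: 179 + 365 + 297 = 841 days.
841 mod 7 = 1, so 1 day before Saturday is Friday.

Friday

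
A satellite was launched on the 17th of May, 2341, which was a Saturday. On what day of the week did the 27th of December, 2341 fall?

May 2341: 31 − 17 = 14 days remain.
Then June (30), July (31), August (31), September (30), October (31), November (30): 30 + 31 + 31 + 30 + 31 + 30 = 183 days.
December 1–27, 2341: 27 days.
Total: 14 + 183 + 27 = 224 days.
224 is a multiple of 7, so the 27th of December, 2341 falls on the same weekday: Saturday.

Saturday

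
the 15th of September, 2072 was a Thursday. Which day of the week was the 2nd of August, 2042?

Saturday

Count forward from the earlier date (August 2, 2042) to the later (September 15, 2072):
From August 2, 2042 to August 2, 2072: 30 years, of which 8 contain a Feb 29 — 22×365 + 8×366 = 10958 days.
August 2072: 31 − 2 = 29 days remain.
September 1–15, 2072: 15 days.
Residual: 44 days.
Total: 11002 days.
11002 mod 7 = 5, so 5 days before Thursday is Saturday.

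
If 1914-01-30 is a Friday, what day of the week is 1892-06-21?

Count forward from the earlier date (June 21, 1892) to the later (January 30, 1914):
Day-of-year of June 21, 1892: 173.
Day-of-year of January 30, 1914: 30.
1892 has 366 days, so 366 − 173 = 193 days remain in 1892.
Full years 1893–1913: 17 common + 4 leap = 17×365 + 4×366 = 7669 days.
Total: 193 + 7669 + 30 = 7892 days.
7892 mod 7 = 3, so 3 days before Friday is Tuesday.

Tuesday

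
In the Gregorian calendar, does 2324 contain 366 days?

Yes

2324 is a leap year.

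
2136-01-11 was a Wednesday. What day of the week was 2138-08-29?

Friday

January 2136: 31 − 11 = 20 days remain.
Then 30 full months totalling 912 days.
August 1–29, 2138: 29 days.
Total: 20 + 912 + 29 = 961 days.
961 mod 7 = 2, so 2 days after Wednesday is Friday.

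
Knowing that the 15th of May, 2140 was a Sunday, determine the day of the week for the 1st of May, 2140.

Count forward from the earlier date (May 1, 2140) to the later (May 15, 2140):
Within May 2140: 15 − 1 = 14 days.
14 is a multiple of 7, so the 1st of May, 2140 falls on the same weekday: Sunday.

Sunday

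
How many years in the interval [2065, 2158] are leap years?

Years divisible by 4: 2068, 2072, …, 2156 — 23 in all.
Of these, 2100 is divisible by 100 but not 400, so not leap.
Leap years: 23 − 1 = 22.

22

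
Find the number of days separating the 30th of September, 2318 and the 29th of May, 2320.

September 2318: 30 − 30 = 0 days remain.
Then 19 full months totalling 578 days.
May 1–29, 2320: 29 days.
Total: 0 + 578 + 29 = 607 days.

607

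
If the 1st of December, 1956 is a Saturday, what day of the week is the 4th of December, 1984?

Tuesday

From December 1, 1956 to December 1, 1984: 28 years, of which 7 contain a Feb 29 — 21×365 + 7×366 = 10227 days.
Within December 1984: 4 − 1 = 3 days.
Total: 10230 days.
10230 mod 7 = 3, so 3 days after Saturday is Tuesday.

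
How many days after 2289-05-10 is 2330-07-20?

15045

Day-of-year of May 10, 2289: 130.
Day-of-year of July 20, 2330: 201.
2289 has 365 days, so 365 − 130 = 235 days remain in 2289.
Full years 2290–2329: 31 common + 9 leap = 31×365 + 9×366 = 14609 days.
Total: 235 + 14609 + 201 = 15045 days.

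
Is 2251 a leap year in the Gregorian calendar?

No

2251 is not a leap year.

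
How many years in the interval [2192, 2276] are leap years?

21

Years divisible by 4: 2192, 2196, …, 2276 — 22 in all.
Of these, 2200 is divisible by 100 but not 400, so not leap.
Leap years: 22 − 1 = 21.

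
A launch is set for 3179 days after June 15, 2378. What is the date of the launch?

February 27, 2387

Count 3179 days after June 15, 2378:
Day-of-year of June 15, 2378: 166.
Day-of-year of February 27, 2387: 58.
2378 has 365 days, so 365 − 166 = 199 days remain in 2378.
Full years 2379–2386: 6 common + 2 leap = 6×365 + 2×366 = 2922 days.
Total: 199 + 2922 + 58 = 3179 days.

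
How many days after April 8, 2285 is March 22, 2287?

713

Day-of-year of April 8, 2285: 98.
Day-of-year of March 22, 2287: 81.
2285 has 365 days, so 365 − 98 = 267 days remain in 2285.
Full years: 2286: 365. Sum = 365.
Total: 267 + 365 + 81 = 713 days.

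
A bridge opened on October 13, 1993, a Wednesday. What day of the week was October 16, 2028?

Monday

From October 13, 1993 to October 13, 2028: 35 years, of which 9 contain a Feb 29 — 26×365 + 9×366 = 12784 days.
(2000 is a leap year (divisible by 400).)
Within October 2028: 16 − 13 = 3 days.
Total: 12787 days.
12787 mod 7 = 5, so 5 days after Wednesday is Monday.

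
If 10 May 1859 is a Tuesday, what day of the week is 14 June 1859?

Tuesday

May 1859: 31 − 10 = 21 days remain.
June 1–14, 1859: 14 days.
Total: 21 + 14 = 35 days.
35 is a multiple of 7, so 14 June 1859 falls on the same weekday: Tuesday.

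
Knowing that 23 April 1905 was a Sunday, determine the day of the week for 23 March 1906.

Friday

April 1905: 30 − 23 = 7 days remain.
Then 10 full months totalling 304 days.
March 1–23, 1906: 23 days.
Residual: 334 days.
Total: 334 days.
334 mod 7 = 5, so 5 days after Sunday is Friday.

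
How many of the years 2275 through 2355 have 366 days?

Years divisible by 4: 2276, 2280, …, 2352 — 20 in all.
Of these, 2300 is divisible by 100 but not 400, so not leap.
Leap years: 20 − 1 = 19.

19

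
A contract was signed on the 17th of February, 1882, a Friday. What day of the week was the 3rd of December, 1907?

Tuesday

From February 17, 1882 to February 17, 1907: 25 years, of which 5 contain a Feb 29 — 20×365 + 5×366 = 9130 days.
(1900 is not a leap year (divisible by 100 but not 400).)
February 1907: 28 − 17 = 11 days remain (1907 is not a leap year, so February has 28 days).
Then 9 full months totalling 275 days.
December 1–3, 1907: 3 days.
Residual: 289 days.
Total: 9419 days.
9419 mod 7 = 4, so 4 days after Friday is Tuesday.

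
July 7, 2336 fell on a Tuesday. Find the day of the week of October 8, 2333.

Sunday

Count forward from the earlier date (October 8, 2333) to the later (July 7, 2336):
October 8, 2333 → October 8, 2334: 365 days.
October 8, 2334 → October 8, 2335: 365 days.
October 2335: 31 − 8 = 23 days remain.
Then November (30), December (31), January (31), February 2336 (29), March (31), April (30), May (31), June (30): 30 + 31 + 31 + 29 + 31 + 30 + 31 + 30 = 243 days.
July 1–7, 2336: 7 days.
Residual: 273 days.
Total: 1003 days.
1003 mod 7 = 2, so 2 days before Tuesday is Sunday.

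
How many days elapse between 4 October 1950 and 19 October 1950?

Within October 1950: 19 − 4 = 15 days.

15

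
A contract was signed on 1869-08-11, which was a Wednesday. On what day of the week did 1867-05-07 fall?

Count forward from the earlier date (May 7, 1867) to the later (August 11, 1869):
May 7, 1867 → May 7, 1868: 366 days (1868 is a leap year).
May 7, 1868 → May 7, 1869: 365 days.
May 1869: 31 − 7 = 24 days remain.
Then June (30), July (31): 30 + 31 = 61 days.
August 1–11, 1869: 11 days.
Residual: 96 days.
Total: 827 days.
827 mod 7 = 1, so 1 day before Wednesday is Tuesday.

Tuesday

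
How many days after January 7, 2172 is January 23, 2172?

16

Within January 2172: 23 − 7 = 16 days.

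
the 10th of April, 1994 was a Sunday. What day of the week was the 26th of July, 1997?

April 10, 1994 → April 10, 1995: 365 days.
April 10, 1995 → April 10, 1996: 366 days (1996 is a leap year).
April 10, 1996 → April 10, 1997: 365 days.
April 1997: 30 − 10 = 20 days remain.
Then May (31), June (30): 31 + 30 = 61 days.
July 1–26, 1997: 26 days.
Residual: 107 days.
Total: 1203 days.
1203 mod 7 = 6, so 6 days after Sunday is Saturday.

Saturday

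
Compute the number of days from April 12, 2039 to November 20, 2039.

222

April 2039: 30 − 12 = 18 days remain.
Then May (31), June (30), July (31), August (31), September (30), October (31): 31 + 30 + 31 + 31 + 30 + 31 = 184 days.
November 1–20, 2039: 20 days.
Total: 18 + 184 + 20 = 222 days.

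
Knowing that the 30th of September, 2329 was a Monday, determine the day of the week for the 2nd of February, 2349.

Wednesday

Day-of-year of September 30, 2329: 273.
Day-of-year of February 2, 2349: 33.
2329 has 365 days, so 365 − 273 = 92 days remain in 2329.
Full years 2330–2348: 14 common + 5 leap = 14×365 + 5×366 = 6940 days.
Total: 92 + 6940 + 33 = 7065 days.
7065 mod 7 = 2, so 2 days after Monday is Wednesday.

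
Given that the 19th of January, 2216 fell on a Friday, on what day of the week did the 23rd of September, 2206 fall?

Count forward from the earlier date (September 23, 2206) to the later (January 19, 2216):
From September 23, 2206 to September 23, 2215: 9 years, of which 2 contain a Feb 29 — 7×365 + 2×366 = 3287 days.
September 2215: 30 − 23 = 7 days remain.
Then October (31), November (30), December (31): 31 + 30 + 31 = 92 days.
January 1–19, 2216: 19 days.
Residual: 118 days.
Total: 3405 days.
3405 mod 7 = 3, so 3 days before Friday is Tuesday.

Tuesday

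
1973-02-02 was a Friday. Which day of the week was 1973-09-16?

February 1973: 28 − 2 = 26 days remain (1973 is not a leap year, so February has 28 days).
Then March (31), April (30), May (31), June (30), July (31), August (31): 31 + 30 + 31 + 30 + 31 + 31 = 184 days.
September 1–16, 1973: 16 days.
Total: 26 + 184 + 16 = 226 days.
226 mod 7 = 2, so 2 days after Friday is Sunday.

Sunday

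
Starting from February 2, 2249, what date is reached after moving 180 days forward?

August 1, 2249

Count 180 days after February 2, 2249:
February 2249: 28 − 2 = 26 days remain (2249 is not a leap year, so February has 28 days).
Then March (31), April (30), May (31), June (30), July (31): 31 + 30 + 31 + 30 + 31 = 153 days.
August 1, 2249: 1 day.
Total: 26 + 153 + 1 = 180 days.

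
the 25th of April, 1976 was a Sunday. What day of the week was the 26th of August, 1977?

April 1976: 30 − 25 = 5 days remain.
Then 15 full months totalling 457 days.
August 1–26, 1977: 26 days.
Total: 5 + 457 + 26 = 488 days.
488 mod 7 = 5, so 5 days after Sunday is Friday.

Friday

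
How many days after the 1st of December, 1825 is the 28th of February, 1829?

Day-of-year of December 1, 1825: 335.
Day-of-year of February 28, 1829: 59.
1825 has 365 days, so 365 − 335 = 30 days remain in 1825.
Full years: 1826: 365; 1827: 365; 1828: 366. Sum = 1096.
Total: 30 + 1096 + 59 = 1185 days.

1185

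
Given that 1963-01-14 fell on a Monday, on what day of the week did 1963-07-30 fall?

January 1963: 31 − 14 = 17 days remain.
Then February 1963 (28), March (31), April (30), May (31), June (30): 28 + 31 + 30 + 31 + 30 = 150 days.
July 1–30, 1963: 30 days.
Total: 17 + 150 + 30 = 197 days.
197 mod 7 = 1, so 1 day after Monday is Tuesday.

Tuesday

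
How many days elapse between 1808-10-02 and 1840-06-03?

11567

Day-of-year of October 2, 1808: 276.
Day-of-year of June 3, 1840: 155.
1808 has 366 days, so 366 − 276 = 90 days remain in 1808.
Full years 1809–1839: 24 common + 7 leap = 24×365 + 7×366 = 11322 days.
Total: 90 + 11322 + 155 = 11567 days.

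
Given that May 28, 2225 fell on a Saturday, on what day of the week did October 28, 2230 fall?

Thursday

Day-of-year of May 28, 2225: 148.
Day-of-year of October 28, 2230: 301.
2225 has 365 days, so 365 − 148 = 217 days remain in 2225.
Full years: 2226: 365; 2227: 365; 2228: 366; 2229: 365. Sum = 1461.
Total: 217 + 1461 + 301 = 1979 days.
1979 mod 7 = 5, so 5 days after Saturday is Thursday.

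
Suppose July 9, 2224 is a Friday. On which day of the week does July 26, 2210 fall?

Thursday

Count forward from the earlier date (July 26, 2210) to the later (July 9, 2224):
Day-of-year of July 26, 2210: 207.
Day-of-year of July 9, 2224: 191.
2210 has 365 days, so 365 − 207 = 158 days remain in 2210.
Full years 2211–2223: 10 common + 3 leap = 10×365 + 3×366 = 4748 days.
Total: 158 + 4748 + 191 = 5097 days.
5097 mod 7 = 1, so 1 day before Friday is Thursday.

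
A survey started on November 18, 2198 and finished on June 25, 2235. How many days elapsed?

13367

Day-of-year of November 18, 2198: 322.
Day-of-year of June 25, 2235: 176.
2198 has 365 days, so 365 − 322 = 43 days remain in 2198.
Full years 2199–2234: 28 common + 8 leap = 28×365 + 8×366 = 13148 days.
Total: 43 + 13148 + 176 = 13367 days.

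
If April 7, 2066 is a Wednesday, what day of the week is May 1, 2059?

Count forward from the earlier date (May 1, 2059) to the later (April 7, 2066):
Day-of-year of May 1, 2059: 121.
Day-of-year of April 7, 2066: 97.
2059 has 365 days, so 365 − 121 = 244 days remain in 2059.
Full years: 2060: 366; 2061: 365; 2062: 365; 2063: 365; 2064: 366; 2065: 365. Sum = 2192.
Total: 244 + 2192 + 97 = 2533 days.
2533 mod 7 = 6, so 6 days before Wednesday is Thursday.

Thursday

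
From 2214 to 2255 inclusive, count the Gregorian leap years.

10

Years divisible by 4 in [2214, 2255]: 2216, 2220, 2224, 2228, 2232, 2236, 2240, 2244, 2248, 2252.
No century exceptions apply. Count: 10.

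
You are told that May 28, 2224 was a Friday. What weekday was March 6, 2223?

Count forward from the earlier date (March 6, 2223) to the later (May 28, 2224):
Day-of-year of March 6, 2223: 65.
Day-of-year of May 28, 2224: 149.
2223 has 365 days, so 365 − 65 = 300 days remain in 2223.
Total: 300 + 149 = 449 days.
449 mod 7 = 1, so 1 day before Friday is Thursday.

Thursday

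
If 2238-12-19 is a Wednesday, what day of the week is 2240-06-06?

December 19, 2238 → December 19, 2239: 365 days.
December 2239: 31 − 19 = 12 days remain.
Then January (31), February 2240 (29), March (31), April (30), May (31): 31 + 29 + 31 + 30 + 31 = 152 days.
June 1–6, 2240: 6 days.
Residual: 170 days.
Total: 535 days.
535 mod 7 = 3, so 3 days after Wednesday is Saturday.

Saturday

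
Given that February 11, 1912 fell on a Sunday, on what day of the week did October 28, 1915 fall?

February 11, 1912 → February 11, 1913: 366 days (1912 is a leap year).
February 11, 1913 → February 11, 1914: 365 days.
February 11, 1914 → February 11, 1915: 365 days.
February 1915: 28 − 11 = 17 days remain (1915 is not a leap year, so February has 28 days).
Then March (31), April (30), May (31), June (30), July (31), August (31), September (30): 31 + 30 + 31 + 30 + 31 + 31 + 30 = 214 days.
October 1–28, 1915: 28 days.
Residual: 259 days.
Total: 1355 days.
1355 mod 7 = 4, so 4 days after Sunday is Thursday.

Thursday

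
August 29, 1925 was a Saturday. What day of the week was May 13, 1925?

Count forward from the earlier date (May 13, 1925) to the later (August 29, 1925):
May 1925: 31 − 13 = 18 days remain.
Then June (30), July (31): 30 + 31 = 61 days.
August 1–29, 1925: 29 days.
Total: 18 + 61 + 29 = 108 days.
108 mod 7 = 3, so 3 days before Saturday is Wednesday.

Wednesday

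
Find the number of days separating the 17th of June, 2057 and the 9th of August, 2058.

418

Day-of-year of June 17, 2057: 168.
Day-of-year of August 9, 2058: 221.
2057 has 365 days, so 365 − 168 = 197 days remain in 2057.
Total: 197 + 221 = 418 days.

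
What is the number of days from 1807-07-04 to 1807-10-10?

98

July 1807: 31 − 4 = 27 days remain.
Then August (31), September (30): 31 + 30 = 61 days.
October 1–10, 1807: 10 days.
Total: 27 + 61 + 10 = 98 days.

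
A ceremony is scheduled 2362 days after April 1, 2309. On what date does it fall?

September 19, 2315

Count 2362 days after April 1, 2309:
April 1, 2309 → April 1, 2310: 365 days.
April 1, 2310 → April 1, 2311: 365 days.
April 1, 2311 → April 1, 2312: 366 days (2312 is a leap year).
April 1, 2312 → April 1, 2313: 365 days.
April 1, 2313 → April 1, 2314: 365 days.
April 1, 2314 → April 1, 2315: 365 days.
April 2315: 30 − 1 = 29 days remain.
Then May (31), June (30), July (31), August (31): 31 + 30 + 31 + 31 = 123 days.
September 1–19, 2315: 19 days.
Residual: 171 days.
Total: 2362 days.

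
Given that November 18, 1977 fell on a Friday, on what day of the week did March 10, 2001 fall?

Saturday

Day-of-year of November 18, 1977: 322.
Day-of-year of March 10, 2001: 69.
1977 has 365 days, so 365 − 322 = 43 days remain in 1977.
Full years 1978–2000: 17 common + 6 leap = 17×365 + 6×366 = 8401 days.
Total: 43 + 8401 + 69 = 8513 days.
8513 mod 7 = 1, so 1 day after Friday is Saturday.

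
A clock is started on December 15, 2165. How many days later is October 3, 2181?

5771

From December 15, 2165 to December 15, 2180: 15 years, of which 4 contain a Feb 29 — 11×365 + 4×366 = 5479 days.
December 2180: 31 − 15 = 16 days remain.
Then 9 full months totalling 273 days.
October 1–3, 2181: 3 days.
Residual: 292 days.
Total: 5771 days.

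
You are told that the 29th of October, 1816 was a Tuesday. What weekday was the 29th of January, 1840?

Wednesday

From October 29, 1816 to October 29, 1839: 23 years, of which 5 contain a Feb 29 — 18×365 + 5×366 = 8400 days.
October 1839: 31 − 29 = 2 days remain.
Then November (30), December (31): 30 + 31 = 61 days.
January 1–29, 1840: 29 days.
Residual: 92 days.
Total: 8492 days.
8492 mod 7 = 1, so 1 day after Tuesday is Wednesday.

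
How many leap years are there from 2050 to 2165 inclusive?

Years divisible by 4: 2052, 2056, …, 2164 — 29 in all.
Of these, 2100 is divisible by 100 but not 400, so not leap.
Leap years: 29 − 1 = 28.

28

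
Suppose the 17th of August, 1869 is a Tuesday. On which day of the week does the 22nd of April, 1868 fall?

Wednesday

Count forward from the earlier date (April 22, 1868) to the later (August 17, 1869):
April 1868: 30 − 22 = 8 days remain.
Then 15 full months totalling 457 days.
August 1–17, 1869: 17 days.
Total: 8 + 457 + 17 = 482 days.
482 mod 7 = 6, so 6 days before Tuesday is Wednesday.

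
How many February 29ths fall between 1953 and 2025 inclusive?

Years divisible by 4: 1956, 1960, …, 2024 — 18 in all.
2000 is divisible by 400, so still leap.
No century exceptions apply. Count: 18.

18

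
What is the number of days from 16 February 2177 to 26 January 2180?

February 16, 2177 → February 16, 2178: 365 days.
February 16, 2178 → February 16, 2179: 365 days.
February 2179: 28 − 16 = 12 days remain (2179 is not a leap year, so February has 28 days).
Then 10 full months totalling 306 days.
January 1–26, 2180: 26 days.
Residual: 344 days.
Total: 1074 days.

1074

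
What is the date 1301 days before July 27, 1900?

January 2, 1897

Count 1301 days before July 27, 1900:
Day-of-year of January 2, 1897: 2.
Day-of-year of July 27, 1900: 208.
1897 has 365 days, so 365 − 2 = 363 days remain in 1897.
Full years: 1898: 365; 1899: 365. Sum = 730.
Total: 363 + 730 + 208 = 1301 days.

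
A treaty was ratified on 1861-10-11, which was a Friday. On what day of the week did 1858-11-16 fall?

Tuesday

Count forward from the earlier date (November 16, 1858) to the later (October 11, 1861):
Day-of-year of November 16, 1858: 320.
Day-of-year of October 11, 1861: 284.
1858 has 365 days, so 365 − 320 = 45 days remain in 1858.
Full years: 1859: 365; 1860: 366. Sum = 731.
Total: 45 + 731 + 284 = 1060 days.
1060 mod 7 = 3, so 3 days before Friday is Tuesday.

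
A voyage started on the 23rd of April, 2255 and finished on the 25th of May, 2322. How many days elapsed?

24503

From April 23, 2255 to April 23, 2322: 67 years, of which 16 contain a Feb 29 — 51×365 + 16×366 = 24471 days.
(2300 is not a leap year (divisible by 100 but not 400).)
April 2322: 30 − 23 = 7 days remain.
May 1–25, 2322: 25 days.
Residual: 32 days.
Total: 24503 days.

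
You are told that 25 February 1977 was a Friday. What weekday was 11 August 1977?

Thursday

February 1977: 28 − 25 = 3 days remain (1977 is not a leap year, so February has 28 days).
Then March (31), April (30), May (31), June (30), July (31): 31 + 30 + 31 + 30 + 31 = 153 days.
August 1–11, 1977: 11 days.
Total: 3 + 153 + 11 = 167 days.
167 mod 7 = 6, so 6 days after Friday is Thursday.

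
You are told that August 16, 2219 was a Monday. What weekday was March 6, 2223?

August 16, 2219 → August 16, 2220: 366 days (2220 is a leap year).
August 16, 2220 → August 16, 2221: 365 days.
August 16, 2221 → August 16, 2222: 365 days.
August 2222: 31 − 16 = 15 days remain.
Then September (30), October (31), November (30), December (31), January (31), February 2223 (28): 30 + 31 + 30 + 31 + 31 + 28 = 181 days.
March 1–6, 2223: 6 days.
Residual: 202 days.
Total: 1298 days.
1298 mod 7 = 3, so 3 days after Monday is Thursday.

Thursday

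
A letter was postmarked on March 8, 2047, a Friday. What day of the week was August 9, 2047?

March 2047: 31 − 8 = 23 days remain.
Then April (30), May (31), June (30), July (31): 30 + 31 + 30 + 31 = 122 days.
August 1–9, 2047: 9 days.
Total: 23 + 122 + 9 = 154 days.
154 is a multiple of 7, so August 9, 2047 falls on the same weekday: Friday.

Friday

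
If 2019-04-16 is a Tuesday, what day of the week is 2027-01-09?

Saturday

Day-of-year of April 16, 2019: 106.
Day-of-year of January 9, 2027: 9.
2019 has 365 days, so 365 − 106 = 259 days remain in 2019.
Full years 2020–2026: 5 common + 2 leap = 5×365 + 2×366 = 2557 days.
Total: 259 + 2557 + 9 = 2825 days.
2825 mod 7 = 4, so 4 days after Tuesday is Saturday.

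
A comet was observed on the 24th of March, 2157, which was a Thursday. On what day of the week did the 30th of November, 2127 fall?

Sunday

Count forward from the earlier date (November 30, 2127) to the later (March 24, 2157):
Day-of-year of November 30, 2127: 334.
Day-of-year of March 24, 2157: 83.
2127 has 365 days, so 365 − 334 = 31 days remain in 2127.
Full years 2128–2156: 21 common + 8 leap = 21×365 + 8×366 = 10593 days.
Total: 31 + 10593 + 83 = 10707 days.
10707 mod 7 = 4, so 4 days before Thursday is Sunday.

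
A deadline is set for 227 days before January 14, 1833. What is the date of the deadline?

June 1, 1832

Count 227 days before January 14, 1833:
Day-of-year of June 1, 1832: 153.
Day-of-year of January 14, 1833: 14.
1832 has 366 days, so 366 − 153 = 213 days remain in 1832.
Total: 213 + 14 = 227 days.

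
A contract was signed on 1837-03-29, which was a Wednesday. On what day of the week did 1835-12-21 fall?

Monday

Count forward from the earlier date (December 21, 1835) to the later (March 29, 1837):
December 21, 1835 → December 21, 1836: 366 days (1836 is a leap year).
December 1836: 31 − 21 = 10 days remain.
Then January (31), February 1837 (28): 31 + 28 = 59 days.
March 1–29, 1837: 29 days.
Residual: 98 days.
Total: 464 days.
464 mod 7 = 2, so 2 days before Wednesday is Monday.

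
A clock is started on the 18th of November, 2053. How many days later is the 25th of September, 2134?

29530

Day-of-year of November 18, 2053: 322.
Day-of-year of September 25, 2134: 268.
2053 has 365 days, so 365 − 322 = 43 days remain in 2053.
Full years 2054–2133: 61 common + 19 leap = 61×365 + 19×366 = 29219 days.
Total: 43 + 29219 + 268 = 29530 days.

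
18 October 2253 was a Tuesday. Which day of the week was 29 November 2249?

Thursday

Count forward from the earlier date (November 29, 2249) to the later (October 18, 2253):
November 29, 2249 → November 29, 2250: 365 days.
November 29, 2250 → November 29, 2251: 365 days.
November 29, 2251 → November 29, 2252: 366 days (2252 is a leap year).
November 2252: 30 − 29 = 1 day remains.
Then 10 full months totalling 304 days.
October 1–18, 2253: 18 days.
Residual: 323 days.
Total: 1419 days.
1419 mod 7 = 5, so 5 days before Tuesday is Thursday.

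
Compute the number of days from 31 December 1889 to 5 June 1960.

25723

From December 31, 1889 to December 31, 1959: 70 years, of which 16 contain a Feb 29 — 54×365 + 16×366 = 25566 days.
(1900 is not a leap year (divisible by 100 but not 400).)
December 1959: 31 − 31 = 0 days remain.
Then January (31), February 1960 (29), March (31), April (30), May (31): 31 + 29 + 31 + 30 + 31 = 152 days.
June 1–5, 1960: 5 days.
Residual: 157 days.
Total: 25723 days.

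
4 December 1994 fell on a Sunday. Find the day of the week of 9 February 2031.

Day-of-year of December 4, 1994: 338.
Day-of-year of February 9, 2031: 40.
1994 has 365 days, so 365 − 338 = 27 days remain in 1994.
Full years 1995–2030: 27 common + 9 leap = 27×365 + 9×366 = 13149 days.
Total: 27 + 13149 + 40 = 13216 days.
13216 is a multiple of 7, so 9 February 2031 falls on the same weekday: Sunday.

Sunday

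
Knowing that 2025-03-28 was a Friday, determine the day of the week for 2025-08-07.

March 2025: 31 − 28 = 3 days remain.
Then April (30), May (31), June (30), July (31): 30 + 31 + 30 + 31 = 122 days.
August 1–7, 2025: 7 days.
Total: 3 + 122 + 7 = 132 days.
132 mod 7 = 6, so 6 days after Friday is Thursday.

Thursday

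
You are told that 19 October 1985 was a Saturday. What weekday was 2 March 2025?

From October 19, 1985 to October 19, 2024: 39 years, of which 10 contain a Feb 29 — 29×365 + 10×366 = 14245 days.
(2000 is a leap year (divisible by 400).)
October 2024: 31 − 19 = 12 days remain.
Then November (30), December (31), January (31), February 2025 (28): 30 + 31 + 31 + 28 = 120 days.
March 1–2, 2025: 2 days.
Residual: 134 days.
Total: 14379 days.
14379 mod 7 = 1, so 1 day after Saturday is Sunday.

Sunday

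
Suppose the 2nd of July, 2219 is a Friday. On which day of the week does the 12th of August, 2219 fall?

Thursday

July 2219: 31 − 2 = 29 days remain.
August 1–12, 2219: 12 days.
Total: 29 + 12 = 41 days.
41 mod 7 = 6, so 6 days after Friday is Thursday.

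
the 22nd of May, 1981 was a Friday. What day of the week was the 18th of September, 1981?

May 1981: 31 − 22 = 9 days remain.
Then June (30), July (31), August (31): 30 + 31 + 31 = 92 days.
September 1–18, 1981: 18 days.
Total: 9 + 92 + 18 = 119 days.
119 is a multiple of 7, so the 18th of September, 1981 falls on the same weekday: Friday.

Friday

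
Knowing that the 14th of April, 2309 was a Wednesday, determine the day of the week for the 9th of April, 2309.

Friday

Count forward from the earlier date (April 9, 2309) to the later (April 14, 2309):
Within April 2309: 14 − 9 = 5 days.
5 mod 7 = 5, so 5 days before Wednesday is Friday.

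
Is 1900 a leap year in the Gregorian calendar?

No

1900 is not a leap year (divisible by 100 but not 400).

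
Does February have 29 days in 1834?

No

1834 is not a leap year.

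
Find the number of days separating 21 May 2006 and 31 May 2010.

1471

Day-of-year of May 21, 2006: 141.
Day-of-year of May 31, 2010: 151.
2006 has 365 days, so 365 − 141 = 224 days remain in 2006.
Full years: 2007: 365; 2008: 366; 2009: 365. Sum = 1096.
Total: 224 + 1096 + 151 = 1471 days.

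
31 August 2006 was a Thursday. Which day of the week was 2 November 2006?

August 2006: 31 − 31 = 0 days remain.
Then September (30), October (31): 30 + 31 = 61 days.
November 1–2, 2006: 2 days.
Total: 0 + 61 + 2 = 63 days.
63 is a multiple of 7, so 2 November 2006 falls on the same weekday: Thursday.

Thursday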